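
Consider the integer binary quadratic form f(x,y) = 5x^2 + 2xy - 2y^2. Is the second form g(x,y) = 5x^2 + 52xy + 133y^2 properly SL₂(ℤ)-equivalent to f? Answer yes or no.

D₁ = 44, D₂ = 44
river cycle of f (length 2): (-2, 6, 1), (1, 6, -2)
river cycle of g (length 2): (-2, 6, 1), (1, 6, -2)
cycles coincide ⇒ equivalent

yes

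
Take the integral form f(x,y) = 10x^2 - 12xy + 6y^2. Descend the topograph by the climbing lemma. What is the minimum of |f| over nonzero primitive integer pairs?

translate: b→8 (≡-12 mod 20), so (10,-12,6)→(10,8,4)
flip: (10,8,4)→(4,-8,10)
translate: b→0 (≡-8 mod 8), so (4,-8,10)→(4,0,6)
reduced (well bottom): (4,0,6) with a≤c, −a<b≤a
well minimum = a = 4

4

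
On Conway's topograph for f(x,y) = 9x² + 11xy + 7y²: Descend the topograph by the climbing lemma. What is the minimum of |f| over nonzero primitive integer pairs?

translate: b→-7 (≡11 mod 18), so (9,11,7)→(9,-7,5)
flip: (9,-7,5)→(5,7,9)
translate: b→-3 (≡7 mod 10), so (5,7,9)→(5,-3,7)
reduced (well bottom): (5,-3,7) with a≤c, −a<b≤a
well minimum = a = 5

5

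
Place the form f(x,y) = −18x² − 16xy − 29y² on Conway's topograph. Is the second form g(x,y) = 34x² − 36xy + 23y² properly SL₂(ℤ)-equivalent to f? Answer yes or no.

D₁ = -1832, D₂ = -1832
f is negative-definite; reduce −f:
−f: reduced (well bottom): (18,16,29) with a≤c, −a<b≤a
flip sign back: reduced form of f is (-18,-16,-29)
g: translate: b→32 (≡-36 mod 68), so (34,-36,23)→(34,32,21)
g: flip: (34,32,21)→(21,-32,34)
g: translate: b→10 (≡-32 mod 42), so (21,-32,34)→(21,10,23)
g: reduced (well bottom): (21,10,23) with a≤c, −a<b≤a
reduced forms (-18, -16, -29) vs (21, 10, 23) ⇒ inequivalent

no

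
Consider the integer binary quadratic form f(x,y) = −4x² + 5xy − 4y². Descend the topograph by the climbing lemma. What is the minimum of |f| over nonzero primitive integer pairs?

translate: b→3 (≡-5 mod 8), so (4,-5,4)→(4,3,3)
flip: (4,3,3)→(3,-3,4)
translate: b→3 (≡-3 mod 6), so (3,-3,4)→(3,3,4)
reduced (well bottom): (3,3,4) with a≤c, −a<b≤a
well minimum |f| = |-3| = 3 (negative-definite)

3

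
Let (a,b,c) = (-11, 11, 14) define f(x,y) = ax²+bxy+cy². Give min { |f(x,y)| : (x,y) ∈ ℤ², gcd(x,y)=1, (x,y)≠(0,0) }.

river: ρ → (14,17,-8)
river: ρ → (-8,15,16)
river: ρ → (16,17,-7)
river: ρ → (-7,25,4)
river: ρ → (4,23,-13)
river: ρ → (-13,3,14)
river: ρ → (14,25,-2)
river: ρ → (-2,27,1)
river: ρ → (1,27,-2)
river: ρ → (-2,25,14)
river: ρ → (14,3,-13)
river: ρ → (-13,23,4)
river: ρ → (4,25,-7)
river: ρ → (-7,17,16)
river: ρ → (16,15,-8)
river: ρ → (-8,17,14)
river: ρ → (14,11,-11)
river: ρ → (-11,11,14)
closes: descent 0, river 18
min |a| on river = 1

1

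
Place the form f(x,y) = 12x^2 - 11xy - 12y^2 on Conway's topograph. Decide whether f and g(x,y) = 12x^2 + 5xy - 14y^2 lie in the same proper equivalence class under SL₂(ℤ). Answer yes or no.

D₁ = 697, D₂ = 697
river cycle of f (length 18): (-12, 11, 12), (12, 13, -11), (-11, 9, 14), (14, 19, -6), (-6, 17, 17), (17, 17, -6), (-6, 19, 14), (14, 9, -11), (-11, 13, 12), (12, 11, -12), … (8 more)
river cycle of g (length 10): (-14, 23, 3), (3, 25, -6), (-6, 23, 7), (7, 19, -12), (-12, 5, 14), (14, 23, -3), (-3, 25, 6), (6, 23, -7), (-7, 19, 12), (12, 5, -14)
cycles differ ⇒ inequivalent

no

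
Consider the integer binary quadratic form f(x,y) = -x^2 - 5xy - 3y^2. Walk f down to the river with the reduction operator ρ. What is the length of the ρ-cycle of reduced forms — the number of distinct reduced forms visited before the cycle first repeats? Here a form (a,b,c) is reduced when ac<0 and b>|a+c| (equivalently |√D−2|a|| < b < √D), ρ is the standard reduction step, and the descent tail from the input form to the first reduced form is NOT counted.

D = 13, ⌊√D⌋ = 3
descent: ρ → (-3,-1,1)
descent: ρ → (1,3,-1)  [lands on river]
river: ρ → (-1,3,1)
ρ-cycle length = 2 (tail of 2 descent steps not counted)

2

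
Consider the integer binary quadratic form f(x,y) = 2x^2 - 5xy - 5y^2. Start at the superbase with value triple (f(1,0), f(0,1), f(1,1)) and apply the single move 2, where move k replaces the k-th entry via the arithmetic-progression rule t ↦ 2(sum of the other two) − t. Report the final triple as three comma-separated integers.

start (2,-5,-8) = (f(1,0),f(0,1),f(1,1))
replace slot 2: 2·(2+(-8)) − (-5) = -7 → (2,-7,-8)

2,-7,-8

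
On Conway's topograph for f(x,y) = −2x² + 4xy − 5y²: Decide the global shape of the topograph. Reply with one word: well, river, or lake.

D = b²−4ac = 4² − 4·(-2)·(-5) = -24
D < 0 ⇒ definite ⇒ every region one sign ⇒ single well

well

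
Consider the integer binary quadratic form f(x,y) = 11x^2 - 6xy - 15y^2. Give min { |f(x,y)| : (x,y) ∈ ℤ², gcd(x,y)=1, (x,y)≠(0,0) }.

descent: ρ → (-15,6,11)  [lands on river]
river: ρ → (11,16,-10)
river: ρ → (-10,24,3)
river: ρ → (3,24,-10)
river: ρ → (-10,16,11)
river: ρ → (11,6,-15)
river: ρ → (-15,24,2)
river: ρ → (2,24,-15)
closes: descent 1, river 8
min |a| on river = 2

2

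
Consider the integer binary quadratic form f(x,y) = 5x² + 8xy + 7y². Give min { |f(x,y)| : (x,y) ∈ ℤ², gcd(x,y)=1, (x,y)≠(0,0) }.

translate: b→-2 (≡8 mod 10), so (5,8,7)→(5,-2,4)
flip: (5,-2,4)→(4,2,5)
reduced (well bottom): (4,2,5) with a≤c, −a<b≤a
well minimum = a = 4

4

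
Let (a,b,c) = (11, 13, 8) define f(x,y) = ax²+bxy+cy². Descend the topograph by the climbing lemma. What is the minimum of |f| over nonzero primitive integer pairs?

translate: b→-9 (≡13 mod 22), so (11,13,8)→(11,-9,6)
flip: (11,-9,6)→(6,9,11)
translate: b→-3 (≡9 mod 12), so (6,9,11)→(6,-3,8)
reduced (well bottom): (6,-3,8) with a≤c, −a<b≤a
well minimum = a = 6

6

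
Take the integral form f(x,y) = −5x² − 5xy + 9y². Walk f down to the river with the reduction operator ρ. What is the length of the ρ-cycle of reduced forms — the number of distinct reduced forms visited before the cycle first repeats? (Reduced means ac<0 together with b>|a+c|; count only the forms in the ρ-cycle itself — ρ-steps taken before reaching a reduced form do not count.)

D = 205, ⌊√D⌋ = 14
descent: ρ → (9,5,-5)  [lands on river]
river: ρ → (-5,5,9)
river: ρ → (9,13,-1)
river: ρ → (-1,13,9)
ρ-cycle length = 4 (tail of 1 descent step not counted)

4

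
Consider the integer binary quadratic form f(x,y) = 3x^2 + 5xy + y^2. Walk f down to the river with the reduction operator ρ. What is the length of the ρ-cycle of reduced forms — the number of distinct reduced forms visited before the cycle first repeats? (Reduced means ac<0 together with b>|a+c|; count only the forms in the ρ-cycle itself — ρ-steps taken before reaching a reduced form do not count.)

D = 13, ⌊√D⌋ = 3
descent: ρ → (1,3,-1)  [lands on river]
river: ρ → (-1,3,1)
ρ-cycle length = 2 (tail of 1 descent step not counted)

2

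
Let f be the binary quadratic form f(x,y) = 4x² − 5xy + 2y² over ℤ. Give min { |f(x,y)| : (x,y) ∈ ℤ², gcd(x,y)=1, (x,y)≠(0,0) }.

translate: b→3 (≡-5 mod 8), so (4,-5,2)→(4,3,1)
flip: (4,3,1)→(1,-3,4)
translate: b→1 (≡-3 mod 2), so (1,-3,4)→(1,1,2)
reduced (well bottom): (1,1,2) with a≤c, −a<b≤a
well minimum = a = 1

1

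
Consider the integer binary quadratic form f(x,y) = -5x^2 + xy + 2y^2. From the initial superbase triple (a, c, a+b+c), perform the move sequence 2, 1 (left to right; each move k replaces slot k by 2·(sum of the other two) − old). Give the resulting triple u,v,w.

start (-5,2,-2) = (f(1,0),f(0,1),f(1,1))
replace slot 2: 2·((-5)+(-2)) − 2 = -16 → (-5,-16,-2)
replace slot 1: 2·((-16)+(-2)) − (-5) = -31 → (-31,-16,-2)

-31,-16,-2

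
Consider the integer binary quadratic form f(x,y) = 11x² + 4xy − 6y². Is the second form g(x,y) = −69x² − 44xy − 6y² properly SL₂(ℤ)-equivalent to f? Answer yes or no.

D₁ = 280, D₂ = 280
river cycle of f (length 6): (-6, 8, 9), (9, 10, -5), (-5, 10, 9), (9, 8, -6), (-6, 16, 1), (1, 16, -6)
river cycle of g (length 6): (-6, 8, 9), (9, 10, -5), (-5, 10, 9), (9, 8, -6), (-6, 16, 1), (1, 16, -6)
cycles coincide ⇒ equivalent

yes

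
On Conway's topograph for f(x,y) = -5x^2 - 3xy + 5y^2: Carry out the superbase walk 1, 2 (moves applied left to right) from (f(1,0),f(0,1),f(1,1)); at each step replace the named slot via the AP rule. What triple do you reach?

start (-5,5,-3) = (f(1,0),f(0,1),f(1,1))
replace slot 1: 2·(5+(-3)) − (-5) = 9 → (9,5,-3)
replace slot 2: 2·(9+(-3)) − 5 = 7 → (9,7,-3)

9,7,-3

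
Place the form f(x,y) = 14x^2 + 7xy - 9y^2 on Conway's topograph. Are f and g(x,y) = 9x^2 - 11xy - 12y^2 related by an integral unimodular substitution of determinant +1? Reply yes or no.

D₁ = 553, D₂ = 553
river cycle of f (length 26): (-9, 11, 12), (12, 13, -8), (-8, 19, 6), (6, 17, -11), (-11, 5, 12), (12, 19, -4), (-4, 21, 7), (7, 21, -4), (-4, 19, 12), (12, 5, -11), … (16 more)
river cycle of g (length 26): (-12, 11, 9), (9, 7, -14), (-14, 21, 2), (2, 23, -3), (-3, 19, 16), (16, 13, -6), (-6, 23, 1), (1, 23, -6), (-6, 13, 16), (16, 19, -3), … (16 more)
cycles differ ⇒ inequivalent

no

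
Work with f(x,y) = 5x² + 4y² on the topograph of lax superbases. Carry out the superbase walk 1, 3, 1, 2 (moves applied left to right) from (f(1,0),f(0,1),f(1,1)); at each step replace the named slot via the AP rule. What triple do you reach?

start (5,4,9) = (f(1,0),f(0,1),f(1,1))
replace slot 1: 2·(4+9) − 5 = 21 → (21,4,9)
replace slot 3: 2·(21+4) − 9 = 41 → (21,4,41)
replace slot 1: 2·(4+41) − 21 = 69 → (69,4,41)
replace slot 2: 2·(69+41) − 4 = 216 → (69,216,41)

69,216,41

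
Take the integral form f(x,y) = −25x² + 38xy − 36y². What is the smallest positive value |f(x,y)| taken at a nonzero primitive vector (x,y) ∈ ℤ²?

translate: b→12 (≡-38 mod 50), so (25,-38,36)→(25,12,23)
flip: (25,12,23)→(23,-12,25)
reduced (well bottom): (23,-12,25) with a≤c, −a<b≤a
well minimum |f| = |-23| = 23 (negative-definite)

23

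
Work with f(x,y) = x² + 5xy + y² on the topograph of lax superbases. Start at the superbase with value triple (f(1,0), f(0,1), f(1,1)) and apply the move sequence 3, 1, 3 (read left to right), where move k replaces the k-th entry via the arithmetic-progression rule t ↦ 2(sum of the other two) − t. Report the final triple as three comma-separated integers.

start (1,1,7) = (f(1,0),f(0,1),f(1,1))
replace slot 3: 2·(1+1) − 7 = -3 → (1,1,-3)
replace slot 1: 2·(1+(-3)) − 1 = -5 → (-5,1,-3)
replace slot 3: 2·((-5)+1) − (-3) = -5 → (-5,1,-5)

-5,1,-5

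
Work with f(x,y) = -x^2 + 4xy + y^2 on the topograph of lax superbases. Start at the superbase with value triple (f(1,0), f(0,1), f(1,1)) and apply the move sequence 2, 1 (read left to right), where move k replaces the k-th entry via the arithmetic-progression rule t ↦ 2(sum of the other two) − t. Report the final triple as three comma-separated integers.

start (-1,1,4) = (f(1,0),f(0,1),f(1,1))
replace slot 2: 2·((-1)+4) − 1 = 5 → (-1,5,4)
replace slot 1: 2·(5+4) − (-1) = 19 → (19,5,4)

19,5,4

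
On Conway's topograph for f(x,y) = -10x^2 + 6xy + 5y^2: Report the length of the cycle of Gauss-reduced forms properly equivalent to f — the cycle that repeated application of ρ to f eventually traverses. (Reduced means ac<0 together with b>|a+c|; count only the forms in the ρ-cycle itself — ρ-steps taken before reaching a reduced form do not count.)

D = 236, ⌊√D⌋ = 15
river: ρ → (5,14,-2)
river: ρ → (-2,14,5)
river: ρ → (5,6,-10)
river: ρ → (-10,14,1)
river: ρ → (1,14,-10)
river: ρ → (-10,6,5)
ρ-cycle length = 6 (tail of 0 descent steps not counted)

6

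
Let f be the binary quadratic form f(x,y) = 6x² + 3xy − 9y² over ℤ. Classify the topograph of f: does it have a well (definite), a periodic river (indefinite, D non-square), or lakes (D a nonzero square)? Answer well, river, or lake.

D = b²−4ac = 3² − 4·6·(-9) = 225
D = 15² is a perfect square ⇒ form factors over ℤ ⇒ lakes

lake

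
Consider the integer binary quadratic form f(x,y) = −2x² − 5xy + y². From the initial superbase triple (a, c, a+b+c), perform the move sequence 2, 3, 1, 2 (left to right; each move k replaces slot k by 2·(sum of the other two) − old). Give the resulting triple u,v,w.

start (-2,1,-6) = (f(1,0),f(0,1),f(1,1))
replace slot 2: 2·((-2)+(-6)) − 1 = -17 → (-2,-17,-6)
replace slot 3: 2·((-2)+(-17)) − (-6) = -32 → (-2,-17,-32)
replace slot 1: 2·((-17)+(-32)) − (-2) = -96 → (-96,-17,-32)
replace slot 2: 2·((-96)+(-32)) − (-17) = -239 → (-96,-239,-32)

-96,-239,-32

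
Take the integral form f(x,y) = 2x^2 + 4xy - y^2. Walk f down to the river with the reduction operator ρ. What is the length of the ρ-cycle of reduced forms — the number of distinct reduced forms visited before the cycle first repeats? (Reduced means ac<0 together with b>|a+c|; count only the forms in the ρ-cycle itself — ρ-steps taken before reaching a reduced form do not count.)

D = 24, ⌊√D⌋ = 4
river: ρ → (-1,4,2)
river: ρ → (2,4,-1)
ρ-cycle length = 2 (tail of 0 descent steps not counted)

2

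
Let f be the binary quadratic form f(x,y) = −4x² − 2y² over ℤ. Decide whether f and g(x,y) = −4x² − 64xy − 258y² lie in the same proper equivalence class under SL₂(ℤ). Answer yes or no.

D₁ = -32, D₂ = -32
f is negative-definite; reduce −f:
−f: flip: (4,0,2)→(2,0,4)
−f: reduced (well bottom): (2,0,4) with a≤c, −a<b≤a
flip sign back: reduced form of f is (-2,0,-4)
g is negative-definite; reduce −g:
−g: translate: b→0 (≡64 mod 8), so (4,64,258)→(4,0,2)
−g: flip: (4,0,2)→(2,0,4)
−g: reduced (well bottom): (2,0,4) with a≤c, −a<b≤a
flip sign back: reduced form of g is (-2,0,-4)
reduced forms (-2, 0, -4) vs (-2, 0, -4) ⇒ equivalent

yes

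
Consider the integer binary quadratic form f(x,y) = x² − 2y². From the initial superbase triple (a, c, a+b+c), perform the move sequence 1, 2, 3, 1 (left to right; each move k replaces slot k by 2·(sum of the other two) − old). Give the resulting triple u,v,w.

start (1,-2,-1) = (f(1,0),f(0,1),f(1,1))
replace slot 1: 2·((-2)+(-1)) − 1 = -7 → (-7,-2,-1)
replace slot 2: 2·((-7)+(-1)) − (-2) = -14 → (-7,-14,-1)
replace slot 3: 2·((-7)+(-14)) − (-1) = -41 → (-7,-14,-41)
replace slot 1: 2·((-14)+(-41)) − (-7) = -103 → (-103,-14,-41)

-103,-14,-41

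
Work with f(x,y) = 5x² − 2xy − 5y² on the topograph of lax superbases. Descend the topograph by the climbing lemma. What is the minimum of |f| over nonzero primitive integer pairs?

descent: ρ → (-5,2,5)  [lands on river]
river: ρ → (5,8,-2)
river: ρ → (-2,8,5)
river: ρ → (5,2,-5)
river: ρ → (-5,8,2)
river: ρ → (2,8,-5)
closes: descent 1, river 6
min |a| on river = 2

2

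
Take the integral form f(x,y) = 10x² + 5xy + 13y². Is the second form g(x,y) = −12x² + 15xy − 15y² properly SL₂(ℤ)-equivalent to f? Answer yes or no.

D₁ = -495, D₂ = -495
f: reduced (well bottom): (10,5,13) with a≤c, −a<b≤a
g is negative-definite; reduce −g:
−g: translate: b→9 (≡-15 mod 24), so (12,-15,15)→(12,9,12)
−g: reduced (well bottom): (12,9,12) with a≤c, −a<b≤a
flip sign back: reduced form of g is (-12,-9,-12)
reduced forms (10, 5, 13) vs (-12, -9, -12) ⇒ inequivalent

no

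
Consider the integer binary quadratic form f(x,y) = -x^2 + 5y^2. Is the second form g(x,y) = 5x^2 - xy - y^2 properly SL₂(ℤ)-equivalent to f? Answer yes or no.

D₁ = 20, D₂ = 21
discriminants differ ⇒ not SL₂(ℤ)-equivalent

no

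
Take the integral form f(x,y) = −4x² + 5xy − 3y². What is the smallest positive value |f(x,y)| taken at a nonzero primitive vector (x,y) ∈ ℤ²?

translate: b→3 (≡-5 mod 8), so (4,-5,3)→(4,3,2)
flip: (4,3,2)→(2,-3,4)
translate: b→1 (≡-3 mod 4), so (2,-3,4)→(2,1,3)
reduced (well bottom): (2,1,3) with a≤c, −a<b≤a
well minimum |f| = |-2| = 2 (negative-definite)

2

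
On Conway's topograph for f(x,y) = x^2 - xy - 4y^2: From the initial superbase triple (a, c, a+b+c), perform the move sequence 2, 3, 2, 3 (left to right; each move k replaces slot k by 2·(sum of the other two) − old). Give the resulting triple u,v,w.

start (1,-4,-4) = (f(1,0),f(0,1),f(1,1))
replace slot 2: 2·(1+(-4)) − (-4) = -2 → (1,-2,-4)
replace slot 3: 2·(1+(-2)) − (-4) = 2 → (1,-2,2)
replace slot 2: 2·(1+2) − (-2) = 8 → (1,8,2)
replace slot 3: 2·(1+8) − 2 = 16 → (1,8,16)

1,8,16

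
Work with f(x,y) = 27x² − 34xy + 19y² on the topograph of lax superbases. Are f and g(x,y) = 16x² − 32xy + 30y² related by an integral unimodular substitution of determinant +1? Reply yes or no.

D₁ = -896, D₂ = -896
f: translate: b→20 (≡-34 mod 54), so (27,-34,19)→(27,20,12)
f: flip: (27,20,12)→(12,-20,27)
f: translate: b→4 (≡-20 mod 24), so (12,-20,27)→(12,4,19)
f: reduced (well bottom): (12,4,19) with a≤c, −a<b≤a
g: translate: b→0 (≡-32 mod 32), so (16,-32,30)→(16,0,14)
g: flip: (16,0,14)→(14,0,16)
g: reduced (well bottom): (14,0,16) with a≤c, −a<b≤a
reduced forms (12, 4, 19) vs (14, 0, 16) ⇒ inequivalent

no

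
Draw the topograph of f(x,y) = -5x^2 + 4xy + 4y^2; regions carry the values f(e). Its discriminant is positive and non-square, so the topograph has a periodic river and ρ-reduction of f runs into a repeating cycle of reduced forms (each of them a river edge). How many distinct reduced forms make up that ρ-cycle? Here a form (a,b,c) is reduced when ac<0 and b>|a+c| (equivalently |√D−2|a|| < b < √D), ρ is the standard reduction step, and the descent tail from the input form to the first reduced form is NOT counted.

D = 96, ⌊√D⌋ = 9
river: ρ → (4,4,-5)
river: ρ → (-5,6,3)
river: ρ → (3,6,-5)
river: ρ → (-5,4,4)
ρ-cycle length = 4 (tail of 0 descent steps not counted)

4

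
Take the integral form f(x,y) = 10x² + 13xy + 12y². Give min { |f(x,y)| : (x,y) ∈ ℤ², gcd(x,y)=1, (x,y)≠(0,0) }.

translate: b→-7 (≡13 mod 20), so (10,13,12)→(10,-7,9)
flip: (10,-7,9)→(9,7,10)
reduced (well bottom): (9,7,10) with a≤c, −a<b≤a
well minimum = a = 9

9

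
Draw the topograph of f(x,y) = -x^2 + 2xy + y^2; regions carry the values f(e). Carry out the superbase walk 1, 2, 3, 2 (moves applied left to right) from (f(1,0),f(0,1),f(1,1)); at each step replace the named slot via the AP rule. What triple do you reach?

start (-1,1,2) = (f(1,0),f(0,1),f(1,1))
replace slot 1: 2·(1+2) − (-1) = 7 → (7,1,2)
replace slot 2: 2·(7+2) − 1 = 17 → (7,17,2)
replace slot 3: 2·(7+17) − 2 = 46 → (7,17,46)
replace slot 2: 2·(7+46) − 17 = 89 → (7,89,46)

7,89,46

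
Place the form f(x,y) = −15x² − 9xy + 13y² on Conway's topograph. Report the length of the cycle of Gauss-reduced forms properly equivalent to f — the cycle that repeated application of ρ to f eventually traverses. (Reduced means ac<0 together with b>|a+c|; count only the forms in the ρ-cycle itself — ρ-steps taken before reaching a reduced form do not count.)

D = 861, ⌊√D⌋ = 29
descent: ρ → (13,9,-15)  [lands on river]
river: ρ → (-15,21,7)
river: ρ → (7,21,-15)
river: ρ → (-15,9,13)
river: ρ → (13,17,-11)
river: ρ → (-11,27,3)
river: ρ → (3,27,-11)
river: ρ → (-11,17,13)
ρ-cycle length = 8 (tail of 1 descent step not counted)

8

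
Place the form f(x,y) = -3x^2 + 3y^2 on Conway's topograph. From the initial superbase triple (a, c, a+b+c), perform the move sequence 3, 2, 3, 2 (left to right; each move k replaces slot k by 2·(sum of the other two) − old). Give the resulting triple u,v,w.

start (-3,3,0) = (f(1,0),f(0,1),f(1,1))
replace slot 3: 2·((-3)+3) − 0 = 0 → (-3,3,0)
replace slot 2: 2·((-3)+0) − 3 = -9 → (-3,-9,0)
replace slot 3: 2·((-3)+(-9)) − 0 = -24 → (-3,-9,-24)
replace slot 2: 2·((-3)+(-24)) − (-9) = -45 → (-3,-45,-24)

-3,-45,-24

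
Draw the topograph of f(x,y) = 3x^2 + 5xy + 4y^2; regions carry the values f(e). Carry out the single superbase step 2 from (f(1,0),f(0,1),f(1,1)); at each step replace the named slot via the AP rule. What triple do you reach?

start (3,4,12) = (f(1,0),f(0,1),f(1,1))
replace slot 2: 2·(3+12) − 4 = 26 → (3,26,12)

3,26,12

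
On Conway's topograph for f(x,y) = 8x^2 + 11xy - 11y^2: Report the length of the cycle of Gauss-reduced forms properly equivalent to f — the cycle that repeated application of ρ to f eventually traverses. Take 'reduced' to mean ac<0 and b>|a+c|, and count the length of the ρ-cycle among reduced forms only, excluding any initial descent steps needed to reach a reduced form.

D = 473, ⌊√D⌋ = 21
river: ρ → (-11,11,8)
river: ρ → (8,21,-1)
river: ρ → (-1,21,8)
river: ρ → (8,11,-11)
ρ-cycle length = 4 (tail of 0 descent steps not counted)

4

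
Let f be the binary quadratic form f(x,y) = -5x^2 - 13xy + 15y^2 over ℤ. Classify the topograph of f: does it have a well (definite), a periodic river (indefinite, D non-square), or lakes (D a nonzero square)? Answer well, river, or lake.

D = b²−4ac = (-13)² − 4·(-5)·15 = 469
D > 0 non-square ⇒ indefinite ⇒ periodic river

river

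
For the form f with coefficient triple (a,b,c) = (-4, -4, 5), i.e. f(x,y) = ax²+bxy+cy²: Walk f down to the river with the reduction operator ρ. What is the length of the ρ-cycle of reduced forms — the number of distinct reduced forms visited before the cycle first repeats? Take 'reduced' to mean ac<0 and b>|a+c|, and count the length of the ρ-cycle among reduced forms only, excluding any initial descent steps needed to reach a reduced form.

D = 96, ⌊√D⌋ = 9
descent: ρ → (5,4,-4)  [lands on river]
river: ρ → (-4,4,5)
river: ρ → (5,6,-3)
river: ρ → (-3,6,5)
ρ-cycle length = 4 (tail of 1 descent step not counted)

4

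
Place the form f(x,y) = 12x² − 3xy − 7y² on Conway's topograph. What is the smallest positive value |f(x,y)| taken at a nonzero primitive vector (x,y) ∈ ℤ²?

descent: ρ → (-7,17,2)  [lands on river]
river: ρ → (2,15,-15)
river: ρ → (-15,15,2)
river: ρ → (2,17,-7)
river: ρ → (-7,11,8)
river: ρ → (8,5,-10)
river: ρ → (-10,15,3)
river: ρ → (3,15,-10)
river: ρ → (-10,5,8)
river: ρ → (8,11,-7)
closes: descent 1, river 10
min |a| on river = 2

2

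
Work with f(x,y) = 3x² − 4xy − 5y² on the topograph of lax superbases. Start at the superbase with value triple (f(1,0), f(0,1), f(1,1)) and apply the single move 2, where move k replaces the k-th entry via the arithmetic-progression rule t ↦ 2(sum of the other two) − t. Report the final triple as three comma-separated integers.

start (3,-5,-6) = (f(1,0),f(0,1),f(1,1))
replace slot 2: 2·(3+(-6)) − (-5) = -1 → (3,-1,-6)

3,-1,-6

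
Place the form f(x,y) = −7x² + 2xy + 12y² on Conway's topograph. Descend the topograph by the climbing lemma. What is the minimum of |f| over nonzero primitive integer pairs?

descent: ρ → (12,-2,-7)
descent: ρ → (-7,16,3)  [lands on river]
river: ρ → (3,14,-12)
river: ρ → (-12,10,5)
river: ρ → (5,10,-12)
river: ρ → (-12,14,3)
river: ρ → (3,16,-7)
river: ρ → (-7,12,7)
river: ρ → (7,16,-3)
river: ρ → (-3,14,12)
river: ρ → (12,10,-5)
river: ρ → (-5,10,12)
river: ρ → (12,14,-3)
river: ρ → (-3,16,7)
river: ρ → (7,12,-7)
closes: descent 2, river 14
min |a| on river = 3

3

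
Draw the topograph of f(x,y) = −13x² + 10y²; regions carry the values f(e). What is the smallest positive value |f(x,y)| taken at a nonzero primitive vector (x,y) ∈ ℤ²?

descent: ρ → (10,20,-3)  [lands on river]
river: ρ → (-3,22,3)
river: ρ → (3,20,-10)
river: ρ → (-10,20,3)
river: ρ → (3,22,-3)
river: ρ → (-3,20,10)
closes: descent 1, river 6
min |a| on river = 3

3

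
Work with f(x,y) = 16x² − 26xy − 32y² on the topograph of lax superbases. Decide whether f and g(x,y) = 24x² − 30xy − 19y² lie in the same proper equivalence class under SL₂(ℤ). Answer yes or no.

D₁ = 2724, D₂ = 2724
river cycle of f (length 32): (-32, 26, 16), (16, 38, -20), (-20, 42, 12), (12, 30, -38), (-38, 46, 4), (4, 50, -14), (-14, 34, 28), (28, 22, -20), (-20, 18, 30), (30, 42, -8), … (22 more)
river cycle of g (length 24): (-19, 30, 24), (24, 18, -25), (-25, 32, 17), (17, 36, -21), (-21, 48, 5), (5, 52, -1), (-1, 52, 5), (5, 48, -21), (-21, 36, 17), (17, 32, -25), … (14 more)
cycles differ ⇒ inequivalent

no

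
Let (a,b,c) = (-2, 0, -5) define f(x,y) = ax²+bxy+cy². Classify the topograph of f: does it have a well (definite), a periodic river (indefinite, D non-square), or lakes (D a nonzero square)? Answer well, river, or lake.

D = b²−4ac = 0² − 4·(-2)·(-5) = -40
D < 0 ⇒ definite ⇒ every region one sign ⇒ single well

well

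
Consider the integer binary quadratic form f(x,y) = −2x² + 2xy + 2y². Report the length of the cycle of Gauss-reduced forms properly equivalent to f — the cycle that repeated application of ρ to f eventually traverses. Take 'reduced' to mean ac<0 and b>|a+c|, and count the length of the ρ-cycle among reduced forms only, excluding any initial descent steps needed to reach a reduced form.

D = 20, ⌊√D⌋ = 4
river: ρ → (2,2,-2)
river: ρ → (-2,2,2)
ρ-cycle length = 2 (tail of 0 descent steps not counted)

2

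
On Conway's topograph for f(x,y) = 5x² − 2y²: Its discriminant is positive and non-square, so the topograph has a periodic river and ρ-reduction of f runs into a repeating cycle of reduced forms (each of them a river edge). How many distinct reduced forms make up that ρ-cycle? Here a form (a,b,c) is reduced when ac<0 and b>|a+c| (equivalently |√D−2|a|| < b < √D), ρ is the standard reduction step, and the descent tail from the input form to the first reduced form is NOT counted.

D = 40, ⌊√D⌋ = 6
descent: ρ → (-2,4,3)  [lands on river]
river: ρ → (3,2,-3)
river: ρ → (-3,4,2)
river: ρ → (2,4,-3)
river: ρ → (-3,2,3)
river: ρ → (3,4,-2)
ρ-cycle length = 6 (tail of 1 descent step not counted)

6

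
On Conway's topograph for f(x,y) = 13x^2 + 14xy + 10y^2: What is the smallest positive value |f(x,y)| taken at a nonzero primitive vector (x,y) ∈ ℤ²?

translate: b→-12 (≡14 mod 26), so (13,14,10)→(13,-12,9)
flip: (13,-12,9)→(9,12,13)
translate: b→-6 (≡12 mod 18), so (9,12,13)→(9,-6,10)
reduced (well bottom): (9,-6,10) with a≤c, −a<b≤a
well minimum = a = 9

9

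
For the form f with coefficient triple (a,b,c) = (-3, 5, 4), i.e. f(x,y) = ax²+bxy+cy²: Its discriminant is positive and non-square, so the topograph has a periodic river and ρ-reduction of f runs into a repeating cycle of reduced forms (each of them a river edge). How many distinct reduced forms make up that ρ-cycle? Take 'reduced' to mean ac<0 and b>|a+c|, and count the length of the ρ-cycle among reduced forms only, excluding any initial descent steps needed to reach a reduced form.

D = 73, ⌊√D⌋ = 8
river: ρ → (4,3,-4)
river: ρ → (-4,5,3)
river: ρ → (3,7,-2)
river: ρ → (-2,5,6)
river: ρ → (6,7,-1)
river: ρ → (-1,7,6)
river: ρ → (6,5,-2)
river: ρ → (-2,7,3)
river: ρ → (3,5,-4)
river: ρ → (-4,3,4)
river: ρ → (4,5,-3)
river: ρ → (-3,7,2)
river: ρ → (2,5,-6)
river: ρ → (-6,7,1)
river: ρ → (1,7,-6)
river: ρ → (-6,5,2)
river: ρ → (2,7,-3)
river: ρ → (-3,5,4)
ρ-cycle length = 18 (tail of 0 descent steps not counted)

18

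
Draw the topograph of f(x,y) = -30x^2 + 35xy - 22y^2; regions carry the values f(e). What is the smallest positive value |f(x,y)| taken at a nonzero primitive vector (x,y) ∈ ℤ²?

translate: b→25 (≡-35 mod 60), so (30,-35,22)→(30,25,17)
flip: (30,25,17)→(17,-25,30)
translate: b→9 (≡-25 mod 34), so (17,-25,30)→(17,9,22)
reduced (well bottom): (17,9,22) with a≤c, −a<b≤a
well minimum |f| = |-17| = 17 (negative-definite)

17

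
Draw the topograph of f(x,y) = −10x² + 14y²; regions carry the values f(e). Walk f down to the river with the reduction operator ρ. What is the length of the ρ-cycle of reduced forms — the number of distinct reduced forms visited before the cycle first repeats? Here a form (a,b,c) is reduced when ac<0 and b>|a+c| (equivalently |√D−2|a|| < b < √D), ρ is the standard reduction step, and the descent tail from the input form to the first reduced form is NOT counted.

D = 560, ⌊√D⌋ = 23
descent: ρ → (14,0,-10)
descent: ρ → (-10,20,4)  [lands on river]
river: ρ → (4,20,-10)
ρ-cycle length = 2 (tail of 2 descent steps not counted)

2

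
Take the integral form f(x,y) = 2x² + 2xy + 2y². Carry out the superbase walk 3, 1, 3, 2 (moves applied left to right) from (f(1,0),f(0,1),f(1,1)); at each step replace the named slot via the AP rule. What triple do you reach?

start (2,2,6) = (f(1,0),f(0,1),f(1,1))
replace slot 3: 2·(2+2) − 6 = 2 → (2,2,2)
replace slot 1: 2·(2+2) − 2 = 6 → (6,2,2)
replace slot 3: 2·(6+2) − 2 = 14 → (6,2,14)
replace slot 2: 2·(6+14) − 2 = 38 → (6,38,14)

6,38,14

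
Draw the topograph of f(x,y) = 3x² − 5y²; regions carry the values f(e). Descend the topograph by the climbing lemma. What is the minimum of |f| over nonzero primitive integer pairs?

descent: ρ → (-5,0,3)
descent: ρ → (3,6,-2)  [lands on river]
river: ρ → (-2,6,3)
closes: descent 2, river 2
min |a| on river = 2

2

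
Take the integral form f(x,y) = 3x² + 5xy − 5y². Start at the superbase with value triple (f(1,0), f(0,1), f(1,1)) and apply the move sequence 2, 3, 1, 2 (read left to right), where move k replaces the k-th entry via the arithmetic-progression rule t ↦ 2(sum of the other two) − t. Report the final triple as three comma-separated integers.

start (3,-5,3) = (f(1,0),f(0,1),f(1,1))
replace slot 2: 2·(3+3) − (-5) = 17 → (3,17,3)
replace slot 3: 2·(3+17) − 3 = 37 → (3,17,37)
replace slot 1: 2·(17+37) − 3 = 105 → (105,17,37)
replace slot 2: 2·(105+37) − 17 = 267 → (105,267,37)

105,267,37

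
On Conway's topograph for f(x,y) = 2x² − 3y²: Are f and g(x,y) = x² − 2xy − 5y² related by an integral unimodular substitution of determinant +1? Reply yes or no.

D₁ = 24, D₂ = 24
river cycle of f (length 2): (2, 4, -1), (-1, 4, 2)
river cycle of g (length 2): (1, 4, -2), (-2, 4, 1)
cycles differ ⇒ inequivalent

no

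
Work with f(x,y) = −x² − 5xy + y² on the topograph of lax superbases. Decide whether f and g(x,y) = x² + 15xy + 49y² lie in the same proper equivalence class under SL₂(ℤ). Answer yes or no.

D₁ = 29, D₂ = 29
river cycle of f (length 2): (1, 5, -1), (-1, 5, 1)
river cycle of g (length 2): (1, 5, -1), (-1, 5, 1)
cycles coincide ⇒ equivalent

yes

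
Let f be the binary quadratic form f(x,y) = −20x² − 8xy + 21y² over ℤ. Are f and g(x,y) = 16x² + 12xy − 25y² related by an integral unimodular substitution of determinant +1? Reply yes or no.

D₁ = 1744, D₂ = 1744
river cycle of f (length 30): (21, 8, -20), (-20, 32, 9), (9, 40, -4), (-4, 40, 9), (9, 32, -20), (-20, 8, 21), (21, 34, -7), (-7, 36, 16), (16, 28, -15), (-15, 32, 12), … (20 more)
river cycle of g (length 30): (-25, 38, 3), (3, 40, -12), (-12, 32, 15), (15, 28, -16), (-16, 36, 7), (7, 34, -21), (-21, 8, 20), (20, 32, -9), (-9, 40, 4), (4, 40, -9), … (20 more)
cycles differ ⇒ inequivalent

no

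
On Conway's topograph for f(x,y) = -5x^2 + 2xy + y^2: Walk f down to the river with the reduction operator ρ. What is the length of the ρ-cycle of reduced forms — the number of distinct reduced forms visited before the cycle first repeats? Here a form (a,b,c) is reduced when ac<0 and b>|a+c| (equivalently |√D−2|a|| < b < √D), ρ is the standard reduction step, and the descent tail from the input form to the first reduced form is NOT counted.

D = 24, ⌊√D⌋ = 4
descent: ρ → (1,4,-2)  [lands on river]
river: ρ → (-2,4,1)
ρ-cycle length = 2 (tail of 1 descent step not counted)

2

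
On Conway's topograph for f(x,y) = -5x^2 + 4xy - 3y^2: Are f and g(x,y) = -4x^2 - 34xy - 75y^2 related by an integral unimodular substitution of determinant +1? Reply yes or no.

D₁ = -44, D₂ = -44
f is negative-definite; reduce −f:
−f: flip: (5,-4,3)→(3,4,5)
−f: translate: b→-2 (≡4 mod 6), so (3,4,5)→(3,-2,4)
−f: reduced (well bottom): (3,-2,4) with a≤c, −a<b≤a
flip sign back: reduced form of f is (-3,2,-4)
g is negative-definite; reduce −g:
−g: translate: b→2 (≡34 mod 8), so (4,34,75)→(4,2,3)
−g: flip: (4,2,3)→(3,-2,4)
−g: reduced (well bottom): (3,-2,4) with a≤c, −a<b≤a
flip sign back: reduced form of g is (-3,2,-4)
reduced forms (-3, 2, -4) vs (-3, 2, -4) ⇒ equivalent

yes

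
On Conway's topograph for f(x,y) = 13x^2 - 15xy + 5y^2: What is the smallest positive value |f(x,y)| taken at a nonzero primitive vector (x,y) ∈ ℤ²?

translate: b→11 (≡-15 mod 26), so (13,-15,5)→(13,11,3)
flip: (13,11,3)→(3,-11,13)
translate: b→1 (≡-11 mod 6), so (3,-11,13)→(3,1,3)
reduced (well bottom): (3,1,3) with a≤c, −a<b≤a
well minimum = a = 3

3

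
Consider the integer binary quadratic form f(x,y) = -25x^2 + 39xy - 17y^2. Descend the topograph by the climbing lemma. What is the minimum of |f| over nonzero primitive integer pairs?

translate: b→11 (≡-39 mod 50), so (25,-39,17)→(25,11,3)
flip: (25,11,3)→(3,-11,25)
translate: b→1 (≡-11 mod 6), so (3,-11,25)→(3,1,15)
reduced (well bottom): (3,1,15) with a≤c, −a<b≤a
well minimum |f| = |-3| = 3 (negative-definite)

3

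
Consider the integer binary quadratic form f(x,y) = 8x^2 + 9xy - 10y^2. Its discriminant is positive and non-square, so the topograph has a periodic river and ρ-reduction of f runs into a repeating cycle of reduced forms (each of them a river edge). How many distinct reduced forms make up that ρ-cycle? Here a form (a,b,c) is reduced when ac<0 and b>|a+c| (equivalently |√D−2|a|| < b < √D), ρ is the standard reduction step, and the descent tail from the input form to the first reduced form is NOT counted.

D = 401, ⌊√D⌋ = 20
river: ρ → (-10,11,7)
river: ρ → (7,17,-4)
river: ρ → (-4,15,11)
river: ρ → (11,7,-8)
river: ρ → (-8,9,10)
river: ρ → (10,11,-7)
river: ρ → (-7,17,4)
river: ρ → (4,15,-11)
river: ρ → (-11,7,8)
river: ρ → (8,9,-10)
ρ-cycle length = 10 (tail of 0 descent steps not counted)

10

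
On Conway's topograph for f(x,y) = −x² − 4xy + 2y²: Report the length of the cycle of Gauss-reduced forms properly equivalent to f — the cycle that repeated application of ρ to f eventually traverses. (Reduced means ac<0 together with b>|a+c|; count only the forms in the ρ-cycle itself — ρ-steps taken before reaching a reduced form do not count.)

D = 24, ⌊√D⌋ = 4
descent: ρ → (2,4,-1)  [lands on river]
river: ρ → (-1,4,2)
ρ-cycle length = 2 (tail of 1 descent step not counted)

2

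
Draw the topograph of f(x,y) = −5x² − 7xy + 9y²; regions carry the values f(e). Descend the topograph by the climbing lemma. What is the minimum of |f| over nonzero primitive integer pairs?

descent: ρ → (9,7,-5)  [lands on river]
river: ρ → (-5,13,3)
river: ρ → (3,11,-9)
river: ρ → (-9,7,5)
river: ρ → (5,13,-3)
river: ρ → (-3,11,9)
closes: descent 1, river 6
min |a| on river = 3

3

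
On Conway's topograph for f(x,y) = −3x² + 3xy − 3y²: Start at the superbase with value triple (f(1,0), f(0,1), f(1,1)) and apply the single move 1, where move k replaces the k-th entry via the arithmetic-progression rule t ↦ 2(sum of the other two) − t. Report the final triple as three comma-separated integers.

start (-3,-3,-3) = (f(1,0),f(0,1),f(1,1))
replace slot 1: 2·((-3)+(-3)) − (-3) = -9 → (-9,-3,-3)

-9,-3,-3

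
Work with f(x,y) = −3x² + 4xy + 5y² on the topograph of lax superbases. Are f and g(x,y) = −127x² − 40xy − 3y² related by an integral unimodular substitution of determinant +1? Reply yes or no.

D₁ = 76, D₂ = 76
river cycle of f (length 6): (5, 6, -2), (-2, 6, 5), (5, 4, -3), (-3, 8, 1), (1, 8, -3), (-3, 4, 5)
river cycle of g (length 6): (-3, 4, 5), (5, 6, -2), (-2, 6, 5), (5, 4, -3), (-3, 8, 1), (1, 8, -3)
cycles coincide ⇒ equivalent

yes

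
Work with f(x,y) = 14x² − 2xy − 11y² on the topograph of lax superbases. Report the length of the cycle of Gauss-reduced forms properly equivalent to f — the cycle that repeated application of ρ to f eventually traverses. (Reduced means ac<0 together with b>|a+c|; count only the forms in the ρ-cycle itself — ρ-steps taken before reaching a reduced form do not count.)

D = 620, ⌊√D⌋ = 24
descent: ρ → (-11,24,1)  [lands on river]
river: ρ → (1,24,-11)
river: ρ → (-11,20,5)
river: ρ → (5,20,-11)
ρ-cycle length = 4 (tail of 1 descent step not counted)

4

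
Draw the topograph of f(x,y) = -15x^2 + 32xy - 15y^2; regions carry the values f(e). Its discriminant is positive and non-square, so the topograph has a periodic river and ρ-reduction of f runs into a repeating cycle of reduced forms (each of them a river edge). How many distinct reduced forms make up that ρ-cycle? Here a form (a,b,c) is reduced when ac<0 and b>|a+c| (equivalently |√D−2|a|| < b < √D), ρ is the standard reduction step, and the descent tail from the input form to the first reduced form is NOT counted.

D = 124, ⌊√D⌋ = 11
descent: ρ → (-15,-2,2)
descent: ρ → (2,10,-3)  [lands on river]
river: ρ → (-3,8,5)
river: ρ → (5,2,-6)
river: ρ → (-6,10,1)
river: ρ → (1,10,-6)
river: ρ → (-6,2,5)
river: ρ → (5,8,-3)
river: ρ → (-3,10,2)
ρ-cycle length = 8 (tail of 2 descent steps not counted)

8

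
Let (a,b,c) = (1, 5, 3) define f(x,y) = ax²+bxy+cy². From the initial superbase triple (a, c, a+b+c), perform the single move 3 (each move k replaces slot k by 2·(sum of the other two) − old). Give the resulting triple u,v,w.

start (1,3,9) = (f(1,0),f(0,1),f(1,1))
replace slot 3: 2·(1+3) − 9 = -1 → (1,3,-1)

1,3,-1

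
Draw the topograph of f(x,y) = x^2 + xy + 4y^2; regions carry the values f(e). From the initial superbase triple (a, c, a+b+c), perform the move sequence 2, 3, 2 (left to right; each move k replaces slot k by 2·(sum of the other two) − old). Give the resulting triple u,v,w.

start (1,4,6) = (f(1,0),f(0,1),f(1,1))
replace slot 2: 2·(1+6) − 4 = 10 → (1,10,6)
replace slot 3: 2·(1+10) − 6 = 16 → (1,10,16)
replace slot 2: 2·(1+16) − 10 = 24 → (1,24,16)

1,24,16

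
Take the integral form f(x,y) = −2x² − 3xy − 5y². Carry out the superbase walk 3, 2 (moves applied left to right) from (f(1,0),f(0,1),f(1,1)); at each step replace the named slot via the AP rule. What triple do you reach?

start (-2,-5,-10) = (f(1,0),f(0,1),f(1,1))
replace slot 3: 2·((-2)+(-5)) − (-10) = -4 → (-2,-5,-4)
replace slot 2: 2·((-2)+(-4)) − (-5) = -7 → (-2,-7,-4)

-2,-7,-4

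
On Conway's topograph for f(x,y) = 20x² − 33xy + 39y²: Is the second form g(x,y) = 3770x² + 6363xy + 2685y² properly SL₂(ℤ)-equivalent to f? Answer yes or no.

D₁ = -2031, D₂ = -2031
f: translate: b→7 (≡-33 mod 40), so (20,-33,39)→(20,7,26)
f: reduced (well bottom): (20,7,26) with a≤c, −a<b≤a
g: translate: b→-1177 (≡6363 mod 7540), so (3770,6363,2685)→(3770,-1177,92)
g: flip: (3770,-1177,92)→(92,1177,3770)
g: translate: b→73 (≡1177 mod 184), so (92,1177,3770)→(92,73,20)
g: flip: (92,73,20)→(20,-73,92)
g: translate: b→7 (≡-73 mod 40), so (20,-73,92)→(20,7,26)
g: reduced (well bottom): (20,7,26) with a≤c, −a<b≤a
reduced forms (20, 7, 26) vs (20, 7, 26) ⇒ equivalent

yes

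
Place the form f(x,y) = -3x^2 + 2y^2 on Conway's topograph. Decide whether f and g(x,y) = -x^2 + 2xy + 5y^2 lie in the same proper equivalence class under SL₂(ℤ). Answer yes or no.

D₁ = 24, D₂ = 24
river cycle of f (length 2): (2, 4, -1), (-1, 4, 2)
river cycle of g (length 2): (-1, 4, 2), (2, 4, -1)
cycles coincide ⇒ equivalent

yes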